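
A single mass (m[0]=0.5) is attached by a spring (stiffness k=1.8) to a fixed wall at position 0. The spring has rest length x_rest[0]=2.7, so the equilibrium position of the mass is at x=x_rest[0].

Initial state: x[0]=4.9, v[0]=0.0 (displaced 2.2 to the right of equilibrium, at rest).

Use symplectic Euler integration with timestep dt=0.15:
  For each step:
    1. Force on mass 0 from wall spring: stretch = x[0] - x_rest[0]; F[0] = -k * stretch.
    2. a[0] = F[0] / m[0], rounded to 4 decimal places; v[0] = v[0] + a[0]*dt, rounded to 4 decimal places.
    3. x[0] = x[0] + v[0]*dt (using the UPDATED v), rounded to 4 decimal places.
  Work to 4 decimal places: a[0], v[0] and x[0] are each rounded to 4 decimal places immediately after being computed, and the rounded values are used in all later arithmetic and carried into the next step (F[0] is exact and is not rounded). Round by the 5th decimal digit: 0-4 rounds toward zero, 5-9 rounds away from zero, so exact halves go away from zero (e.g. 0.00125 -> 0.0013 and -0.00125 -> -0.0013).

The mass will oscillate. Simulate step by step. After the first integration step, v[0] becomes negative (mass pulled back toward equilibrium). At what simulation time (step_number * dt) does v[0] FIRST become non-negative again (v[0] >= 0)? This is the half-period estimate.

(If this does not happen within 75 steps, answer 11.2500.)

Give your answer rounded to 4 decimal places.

Step 0: x=[4.9000] v=[0.0000]
Step 1: x=[4.7218] v=[-1.1880]
Step 2: x=[4.3798] v=[-2.2798]
Step 3: x=[3.9018] v=[-3.1869]
Step 4: x=[3.3264] v=[-3.8359]
Step 5: x=[2.7003] v=[-4.1742]
Step 6: x=[2.0741] v=[-4.1744]
Step 7: x=[1.4986] v=[-3.8364]
Step 8: x=[1.0204] v=[-3.1877]
Step 9: x=[0.6783] v=[-2.2807]
Step 10: x=[0.5000] v=[-1.1890]
Step 11: x=[0.4999] v=[-0.0010]
Step 12: x=[0.6780] v=[1.1871]
First v>=0 after going negative at step 12, time=1.8000

Answer: 1.8000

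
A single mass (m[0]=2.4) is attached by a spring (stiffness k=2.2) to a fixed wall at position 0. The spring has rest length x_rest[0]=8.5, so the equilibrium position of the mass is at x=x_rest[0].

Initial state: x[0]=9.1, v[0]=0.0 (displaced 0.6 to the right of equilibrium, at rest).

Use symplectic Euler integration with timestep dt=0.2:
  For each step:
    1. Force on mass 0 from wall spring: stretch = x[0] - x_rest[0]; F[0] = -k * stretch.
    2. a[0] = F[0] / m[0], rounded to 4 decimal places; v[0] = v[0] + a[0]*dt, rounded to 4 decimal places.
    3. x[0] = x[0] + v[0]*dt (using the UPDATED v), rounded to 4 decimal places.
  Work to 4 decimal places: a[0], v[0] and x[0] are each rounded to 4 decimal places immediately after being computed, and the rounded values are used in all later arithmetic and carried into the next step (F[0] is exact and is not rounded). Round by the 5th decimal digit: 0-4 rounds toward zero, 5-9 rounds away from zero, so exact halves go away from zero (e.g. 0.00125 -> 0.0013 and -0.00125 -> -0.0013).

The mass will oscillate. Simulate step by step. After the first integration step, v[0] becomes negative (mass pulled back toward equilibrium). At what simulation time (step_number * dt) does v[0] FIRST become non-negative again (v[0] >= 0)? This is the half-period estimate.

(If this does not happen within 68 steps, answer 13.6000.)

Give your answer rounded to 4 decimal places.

Step 0: x=[9.1000] v=[0.0000]
Step 1: x=[9.0780] v=[-0.1100]
Step 2: x=[9.0348] v=[-0.2160]
Step 3: x=[8.9720] v=[-0.3140]
Step 4: x=[8.8919] v=[-0.4005]
Step 5: x=[8.7974] v=[-0.4723]
Step 6: x=[8.6920] v=[-0.5268]
Step 7: x=[8.5796] v=[-0.5620]
Step 8: x=[8.4643] v=[-0.5766]
Step 9: x=[8.3503] v=[-0.5701]
Step 10: x=[8.2418] v=[-0.5427]
Step 11: x=[8.1427] v=[-0.4954]
Step 12: x=[8.0567] v=[-0.4299]
Step 13: x=[7.9870] v=[-0.3486]
Step 14: x=[7.9361] v=[-0.2545]
Step 15: x=[7.9059] v=[-0.1511]
Step 16: x=[7.8975] v=[-0.0422]
Step 17: x=[7.9112] v=[0.0683]
First v>=0 after going negative at step 17, time=3.4000

Answer: 3.4000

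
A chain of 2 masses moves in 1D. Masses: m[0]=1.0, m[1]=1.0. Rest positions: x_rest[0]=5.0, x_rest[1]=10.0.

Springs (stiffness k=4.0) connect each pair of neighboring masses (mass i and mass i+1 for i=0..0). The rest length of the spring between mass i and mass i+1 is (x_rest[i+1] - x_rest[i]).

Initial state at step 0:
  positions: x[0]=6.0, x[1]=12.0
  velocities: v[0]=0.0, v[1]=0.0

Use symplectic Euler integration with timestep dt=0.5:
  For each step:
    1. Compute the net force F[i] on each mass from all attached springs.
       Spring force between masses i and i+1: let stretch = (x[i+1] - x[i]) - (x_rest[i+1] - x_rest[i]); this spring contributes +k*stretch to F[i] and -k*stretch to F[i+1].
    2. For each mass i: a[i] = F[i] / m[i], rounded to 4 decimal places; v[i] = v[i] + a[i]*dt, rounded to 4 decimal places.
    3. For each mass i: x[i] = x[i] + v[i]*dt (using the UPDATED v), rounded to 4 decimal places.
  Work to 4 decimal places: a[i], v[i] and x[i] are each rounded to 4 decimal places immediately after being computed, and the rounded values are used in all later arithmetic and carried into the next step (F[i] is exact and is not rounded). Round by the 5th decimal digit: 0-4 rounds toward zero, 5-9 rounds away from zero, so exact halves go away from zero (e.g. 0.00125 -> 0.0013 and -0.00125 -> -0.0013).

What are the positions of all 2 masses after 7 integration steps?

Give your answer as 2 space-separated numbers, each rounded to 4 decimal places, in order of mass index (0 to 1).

Step 0: x=[6.0000 12.0000] v=[0.0000 0.0000]
Step 1: x=[7.0000 11.0000] v=[2.0000 -2.0000]
Step 2: x=[7.0000 11.0000] v=[0.0000 0.0000]
Step 3: x=[6.0000 12.0000] v=[-2.0000 2.0000]
Step 4: x=[6.0000 12.0000] v=[0.0000 0.0000]
Step 5: x=[7.0000 11.0000] v=[2.0000 -2.0000]
Step 6: x=[7.0000 11.0000] v=[0.0000 0.0000]
Step 7: x=[6.0000 12.0000] v=[-2.0000 2.0000]

Answer: 6.0000 12.0000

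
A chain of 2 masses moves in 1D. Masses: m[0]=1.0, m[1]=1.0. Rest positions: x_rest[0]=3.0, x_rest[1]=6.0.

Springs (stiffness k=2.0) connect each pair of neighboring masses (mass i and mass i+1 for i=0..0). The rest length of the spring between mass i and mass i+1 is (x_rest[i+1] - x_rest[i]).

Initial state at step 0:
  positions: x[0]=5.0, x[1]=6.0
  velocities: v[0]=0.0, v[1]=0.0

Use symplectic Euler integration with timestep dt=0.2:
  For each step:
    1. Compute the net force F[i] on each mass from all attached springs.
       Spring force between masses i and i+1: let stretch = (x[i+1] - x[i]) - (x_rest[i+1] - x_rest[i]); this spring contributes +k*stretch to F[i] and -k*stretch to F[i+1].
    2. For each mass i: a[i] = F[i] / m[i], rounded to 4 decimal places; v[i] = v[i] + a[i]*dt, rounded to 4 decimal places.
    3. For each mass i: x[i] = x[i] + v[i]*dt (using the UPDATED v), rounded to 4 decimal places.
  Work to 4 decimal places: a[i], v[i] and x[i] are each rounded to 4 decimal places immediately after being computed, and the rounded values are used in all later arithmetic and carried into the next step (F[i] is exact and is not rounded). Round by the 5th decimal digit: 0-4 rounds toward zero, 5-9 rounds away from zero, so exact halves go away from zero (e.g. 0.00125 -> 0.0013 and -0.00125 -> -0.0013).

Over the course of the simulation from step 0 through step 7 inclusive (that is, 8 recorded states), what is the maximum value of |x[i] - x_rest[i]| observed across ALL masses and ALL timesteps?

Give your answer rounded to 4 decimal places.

Answer: 2.0131

Derivation:
Step 0: x=[5.0000 6.0000] v=[0.0000 0.0000]
Step 1: x=[4.8400 6.1600] v=[-0.8000 0.8000]
Step 2: x=[4.5456 6.4544] v=[-1.4720 1.4720]
Step 3: x=[4.1639 6.8361] v=[-1.9085 1.9085]
Step 4: x=[3.7560 7.2440] v=[-2.0396 2.0396]
Step 5: x=[3.3871 7.6129] v=[-1.8444 1.8444]
Step 6: x=[3.1163 7.8837] v=[-1.3541 1.3541]
Step 7: x=[2.9869 8.0131] v=[-0.6471 0.6471]
Max displacement = 2.0131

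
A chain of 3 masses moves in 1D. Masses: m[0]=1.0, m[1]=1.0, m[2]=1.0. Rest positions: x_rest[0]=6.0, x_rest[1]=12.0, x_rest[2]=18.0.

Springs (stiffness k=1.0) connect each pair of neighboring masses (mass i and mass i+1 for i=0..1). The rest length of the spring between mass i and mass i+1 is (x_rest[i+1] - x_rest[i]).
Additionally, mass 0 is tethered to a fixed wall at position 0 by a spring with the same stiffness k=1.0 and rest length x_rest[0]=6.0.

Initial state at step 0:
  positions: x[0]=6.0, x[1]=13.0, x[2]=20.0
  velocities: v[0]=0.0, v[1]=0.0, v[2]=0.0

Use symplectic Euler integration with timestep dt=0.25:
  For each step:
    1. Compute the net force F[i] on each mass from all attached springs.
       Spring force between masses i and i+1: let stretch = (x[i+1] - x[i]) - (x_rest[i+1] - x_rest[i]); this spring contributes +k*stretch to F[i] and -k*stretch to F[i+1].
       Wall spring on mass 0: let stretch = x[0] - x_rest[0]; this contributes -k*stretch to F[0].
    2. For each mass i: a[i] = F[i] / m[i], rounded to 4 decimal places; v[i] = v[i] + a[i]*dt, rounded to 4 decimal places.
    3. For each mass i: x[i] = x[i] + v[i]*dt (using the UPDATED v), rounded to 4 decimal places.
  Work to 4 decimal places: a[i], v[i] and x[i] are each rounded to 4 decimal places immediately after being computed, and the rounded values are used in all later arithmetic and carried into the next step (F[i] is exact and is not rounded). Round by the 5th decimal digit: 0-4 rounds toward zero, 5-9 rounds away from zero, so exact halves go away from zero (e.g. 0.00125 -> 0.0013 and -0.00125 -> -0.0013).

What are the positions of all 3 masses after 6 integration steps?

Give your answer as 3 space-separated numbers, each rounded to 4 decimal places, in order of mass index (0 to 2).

Answer: 6.8418 12.9828 18.9405

Derivation:
Step 0: x=[6.0000 13.0000 20.0000] v=[0.0000 0.0000 0.0000]
Step 1: x=[6.0625 13.0000 19.9375] v=[0.2500 0.0000 -0.2500]
Step 2: x=[6.1797 13.0000 19.8164] v=[0.4688 0.0000 -0.4844]
Step 3: x=[6.3370 12.9998 19.6443] v=[0.6290 -0.0010 -0.6885]
Step 4: x=[6.5146 12.9984 19.4319] v=[0.7105 -0.0056 -0.8496]
Step 5: x=[6.6903 12.9939 19.1924] v=[0.7028 -0.0182 -0.9580]
Step 6: x=[6.8418 12.9828 18.9405] v=[0.6061 -0.0445 -1.0076]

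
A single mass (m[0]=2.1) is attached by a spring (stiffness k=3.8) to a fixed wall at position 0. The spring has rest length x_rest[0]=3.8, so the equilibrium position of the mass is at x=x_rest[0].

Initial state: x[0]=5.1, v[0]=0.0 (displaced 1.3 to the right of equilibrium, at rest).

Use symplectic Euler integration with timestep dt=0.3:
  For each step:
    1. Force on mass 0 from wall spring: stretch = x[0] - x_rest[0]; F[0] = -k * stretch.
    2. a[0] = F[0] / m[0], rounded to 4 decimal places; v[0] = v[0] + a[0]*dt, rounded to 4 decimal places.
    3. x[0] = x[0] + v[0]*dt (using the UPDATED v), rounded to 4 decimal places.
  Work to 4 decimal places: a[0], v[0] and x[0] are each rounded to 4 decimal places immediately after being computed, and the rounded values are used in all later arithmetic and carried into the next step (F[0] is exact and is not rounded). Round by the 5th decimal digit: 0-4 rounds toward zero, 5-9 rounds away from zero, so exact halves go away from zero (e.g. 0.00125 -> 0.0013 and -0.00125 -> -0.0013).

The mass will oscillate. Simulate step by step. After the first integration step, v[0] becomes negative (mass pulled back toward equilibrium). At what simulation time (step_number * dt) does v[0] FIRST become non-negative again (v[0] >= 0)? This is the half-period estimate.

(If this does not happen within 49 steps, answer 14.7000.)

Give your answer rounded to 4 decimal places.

Answer: 2.4000

Derivation:
Step 0: x=[5.1000] v=[0.0000]
Step 1: x=[4.8883] v=[-0.7057]
Step 2: x=[4.4994] v=[-1.2965]
Step 3: x=[3.9965] v=[-1.6762]
Step 4: x=[3.4616] v=[-1.7829]
Step 5: x=[2.9818] v=[-1.5992]
Step 6: x=[2.6353] v=[-1.1550]
Step 7: x=[2.4785] v=[-0.5227]
Step 8: x=[2.5369] v=[0.1947]
First v>=0 after going negative at step 8, time=2.4000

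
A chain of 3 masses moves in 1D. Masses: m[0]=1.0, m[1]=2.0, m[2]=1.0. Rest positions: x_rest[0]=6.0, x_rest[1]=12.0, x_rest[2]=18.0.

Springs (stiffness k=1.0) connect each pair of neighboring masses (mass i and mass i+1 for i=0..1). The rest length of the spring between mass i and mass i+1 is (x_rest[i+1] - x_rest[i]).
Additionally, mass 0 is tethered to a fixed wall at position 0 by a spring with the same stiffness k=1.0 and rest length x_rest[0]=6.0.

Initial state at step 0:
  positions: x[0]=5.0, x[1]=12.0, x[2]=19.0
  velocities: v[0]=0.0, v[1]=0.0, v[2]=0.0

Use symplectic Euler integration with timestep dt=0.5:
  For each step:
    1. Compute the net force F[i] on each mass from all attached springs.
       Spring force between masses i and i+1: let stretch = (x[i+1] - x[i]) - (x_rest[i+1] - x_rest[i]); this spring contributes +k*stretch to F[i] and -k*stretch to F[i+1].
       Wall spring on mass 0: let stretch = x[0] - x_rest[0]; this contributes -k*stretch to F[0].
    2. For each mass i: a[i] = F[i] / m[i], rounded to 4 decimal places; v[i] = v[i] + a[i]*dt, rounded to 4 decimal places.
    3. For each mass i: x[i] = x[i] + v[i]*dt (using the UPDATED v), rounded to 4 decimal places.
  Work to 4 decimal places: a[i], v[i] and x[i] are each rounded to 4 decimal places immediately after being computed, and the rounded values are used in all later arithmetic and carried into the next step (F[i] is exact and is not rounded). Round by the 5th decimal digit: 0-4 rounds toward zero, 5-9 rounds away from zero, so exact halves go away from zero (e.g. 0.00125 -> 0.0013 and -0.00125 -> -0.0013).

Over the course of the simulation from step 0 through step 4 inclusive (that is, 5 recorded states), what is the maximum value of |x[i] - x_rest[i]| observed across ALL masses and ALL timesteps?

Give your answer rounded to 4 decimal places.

Step 0: x=[5.0000 12.0000 19.0000] v=[0.0000 0.0000 0.0000]
Step 1: x=[5.5000 12.0000 18.7500] v=[1.0000 0.0000 -0.5000]
Step 2: x=[6.2500 12.0313 18.3125] v=[1.5000 0.0625 -0.8750]
Step 3: x=[6.8829 12.1251 17.8047] v=[1.2657 0.1875 -1.0156]
Step 4: x=[7.1056 12.2736 17.3770] v=[0.4454 0.2969 -0.8554]
Max displacement = 1.1056

Answer: 1.1056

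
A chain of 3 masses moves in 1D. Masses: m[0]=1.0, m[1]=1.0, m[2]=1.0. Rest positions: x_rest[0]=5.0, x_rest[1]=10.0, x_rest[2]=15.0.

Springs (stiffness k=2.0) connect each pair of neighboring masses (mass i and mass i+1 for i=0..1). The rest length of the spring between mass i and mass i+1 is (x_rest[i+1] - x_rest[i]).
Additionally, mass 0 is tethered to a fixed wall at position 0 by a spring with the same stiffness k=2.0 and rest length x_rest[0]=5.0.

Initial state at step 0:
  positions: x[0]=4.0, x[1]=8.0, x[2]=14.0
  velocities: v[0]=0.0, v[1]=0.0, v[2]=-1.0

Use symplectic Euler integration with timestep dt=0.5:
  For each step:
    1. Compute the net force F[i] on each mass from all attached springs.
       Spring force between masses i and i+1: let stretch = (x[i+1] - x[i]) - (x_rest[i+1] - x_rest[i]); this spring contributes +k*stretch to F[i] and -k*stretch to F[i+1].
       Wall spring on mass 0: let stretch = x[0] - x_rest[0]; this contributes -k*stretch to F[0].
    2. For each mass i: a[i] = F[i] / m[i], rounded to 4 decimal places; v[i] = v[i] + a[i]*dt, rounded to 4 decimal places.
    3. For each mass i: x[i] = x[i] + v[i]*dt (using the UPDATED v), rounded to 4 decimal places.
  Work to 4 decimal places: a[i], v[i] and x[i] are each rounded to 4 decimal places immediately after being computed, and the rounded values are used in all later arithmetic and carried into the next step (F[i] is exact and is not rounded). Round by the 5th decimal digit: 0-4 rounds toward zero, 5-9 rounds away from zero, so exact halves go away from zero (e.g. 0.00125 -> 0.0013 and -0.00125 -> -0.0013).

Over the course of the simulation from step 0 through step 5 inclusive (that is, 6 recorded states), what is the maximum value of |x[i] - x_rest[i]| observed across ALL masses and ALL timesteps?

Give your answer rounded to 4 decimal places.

Step 0: x=[4.0000 8.0000 14.0000] v=[0.0000 0.0000 -1.0000]
Step 1: x=[4.0000 9.0000 13.0000] v=[0.0000 2.0000 -2.0000]
Step 2: x=[4.5000 9.5000 12.5000] v=[1.0000 1.0000 -1.0000]
Step 3: x=[5.2500 9.0000 13.0000] v=[1.5000 -1.0000 1.0000]
Step 4: x=[5.2500 8.6250 14.0000] v=[0.0000 -0.7500 2.0000]
Step 5: x=[4.3125 9.2500 14.8125] v=[-1.8750 1.2500 1.6250]
Max displacement = 2.5000

Answer: 2.5000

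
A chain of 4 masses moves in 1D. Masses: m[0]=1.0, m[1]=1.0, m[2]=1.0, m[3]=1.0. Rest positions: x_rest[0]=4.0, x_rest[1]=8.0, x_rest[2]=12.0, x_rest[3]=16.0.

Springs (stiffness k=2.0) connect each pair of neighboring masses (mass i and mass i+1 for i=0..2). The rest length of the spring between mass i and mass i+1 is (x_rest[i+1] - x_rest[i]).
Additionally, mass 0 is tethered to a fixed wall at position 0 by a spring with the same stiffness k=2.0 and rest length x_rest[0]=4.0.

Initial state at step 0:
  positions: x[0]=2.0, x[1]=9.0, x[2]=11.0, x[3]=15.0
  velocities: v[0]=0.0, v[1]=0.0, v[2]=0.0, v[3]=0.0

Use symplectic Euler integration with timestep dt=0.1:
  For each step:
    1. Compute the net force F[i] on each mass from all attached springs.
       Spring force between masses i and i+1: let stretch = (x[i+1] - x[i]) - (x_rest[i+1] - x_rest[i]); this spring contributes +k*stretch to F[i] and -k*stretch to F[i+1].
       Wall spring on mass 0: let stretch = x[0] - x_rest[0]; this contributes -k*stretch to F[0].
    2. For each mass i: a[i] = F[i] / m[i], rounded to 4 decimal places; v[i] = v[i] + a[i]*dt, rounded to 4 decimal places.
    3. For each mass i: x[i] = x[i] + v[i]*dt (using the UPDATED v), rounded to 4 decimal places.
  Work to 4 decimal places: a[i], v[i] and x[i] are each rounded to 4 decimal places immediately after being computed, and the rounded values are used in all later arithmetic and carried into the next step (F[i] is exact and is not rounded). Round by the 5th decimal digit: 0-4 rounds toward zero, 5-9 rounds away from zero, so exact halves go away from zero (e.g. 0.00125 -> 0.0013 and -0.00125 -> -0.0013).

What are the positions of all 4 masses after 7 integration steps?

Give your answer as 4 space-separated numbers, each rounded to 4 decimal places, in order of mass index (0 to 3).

Answer: 4.1190 6.9646 11.7249 15.0835

Derivation:
Step 0: x=[2.0000 9.0000 11.0000 15.0000] v=[0.0000 0.0000 0.0000 0.0000]
Step 1: x=[2.1000 8.9000 11.0400 15.0000] v=[1.0000 -1.0000 0.4000 0.0000]
Step 2: x=[2.2940 8.7068 11.1164 15.0008] v=[1.9400 -1.9320 0.7640 0.0080]
Step 3: x=[2.5704 8.4335 11.2223 15.0039] v=[2.7638 -2.7326 1.0590 0.0311]
Step 4: x=[2.9126 8.0988 11.3481 15.0114] v=[3.4223 -3.3475 1.2576 0.0748]
Step 5: x=[3.3003 7.7253 11.4821 15.0256] v=[3.8770 -3.7349 1.3404 0.1421]
Step 6: x=[3.7105 7.3385 11.6119 15.0489] v=[4.1019 -3.8685 1.2977 0.2334]
Step 7: x=[4.1190 6.9646 11.7249 15.0835] v=[4.0854 -3.7394 1.1304 0.3460]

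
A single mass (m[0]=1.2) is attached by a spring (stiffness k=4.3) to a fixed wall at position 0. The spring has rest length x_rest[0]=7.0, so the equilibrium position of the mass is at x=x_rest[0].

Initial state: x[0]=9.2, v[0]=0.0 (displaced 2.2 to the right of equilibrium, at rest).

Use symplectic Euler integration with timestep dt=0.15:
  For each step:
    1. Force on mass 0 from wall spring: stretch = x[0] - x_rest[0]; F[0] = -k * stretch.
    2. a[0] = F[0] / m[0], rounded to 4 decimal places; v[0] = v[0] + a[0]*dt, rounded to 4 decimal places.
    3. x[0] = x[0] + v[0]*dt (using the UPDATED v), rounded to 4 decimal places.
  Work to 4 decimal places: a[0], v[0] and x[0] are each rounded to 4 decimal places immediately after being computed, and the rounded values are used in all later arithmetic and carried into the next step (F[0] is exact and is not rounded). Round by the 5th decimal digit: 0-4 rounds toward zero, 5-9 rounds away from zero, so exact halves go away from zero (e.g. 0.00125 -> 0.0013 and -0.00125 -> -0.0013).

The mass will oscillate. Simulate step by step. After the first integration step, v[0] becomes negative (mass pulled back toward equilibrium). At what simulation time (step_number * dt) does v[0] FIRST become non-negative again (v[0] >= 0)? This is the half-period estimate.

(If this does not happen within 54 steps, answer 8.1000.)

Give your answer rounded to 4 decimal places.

Step 0: x=[9.2000] v=[0.0000]
Step 1: x=[9.0226] v=[-1.1825]
Step 2: x=[8.6821] v=[-2.2697]
Step 3: x=[8.2060] v=[-3.1738]
Step 4: x=[7.6327] v=[-3.8220]
Step 5: x=[7.0084] v=[-4.1621]
Step 6: x=[6.3834] v=[-4.1666]
Step 7: x=[5.8081] v=[-3.8352]
Step 8: x=[5.3289] v=[-3.1946]
Step 9: x=[4.9844] v=[-2.2964]
Step 10: x=[4.8025] v=[-1.2130]
Step 11: x=[4.7977] v=[-0.0318]
Step 12: x=[4.9705] v=[1.1519]
First v>=0 after going negative at step 12, time=1.8000

Answer: 1.8000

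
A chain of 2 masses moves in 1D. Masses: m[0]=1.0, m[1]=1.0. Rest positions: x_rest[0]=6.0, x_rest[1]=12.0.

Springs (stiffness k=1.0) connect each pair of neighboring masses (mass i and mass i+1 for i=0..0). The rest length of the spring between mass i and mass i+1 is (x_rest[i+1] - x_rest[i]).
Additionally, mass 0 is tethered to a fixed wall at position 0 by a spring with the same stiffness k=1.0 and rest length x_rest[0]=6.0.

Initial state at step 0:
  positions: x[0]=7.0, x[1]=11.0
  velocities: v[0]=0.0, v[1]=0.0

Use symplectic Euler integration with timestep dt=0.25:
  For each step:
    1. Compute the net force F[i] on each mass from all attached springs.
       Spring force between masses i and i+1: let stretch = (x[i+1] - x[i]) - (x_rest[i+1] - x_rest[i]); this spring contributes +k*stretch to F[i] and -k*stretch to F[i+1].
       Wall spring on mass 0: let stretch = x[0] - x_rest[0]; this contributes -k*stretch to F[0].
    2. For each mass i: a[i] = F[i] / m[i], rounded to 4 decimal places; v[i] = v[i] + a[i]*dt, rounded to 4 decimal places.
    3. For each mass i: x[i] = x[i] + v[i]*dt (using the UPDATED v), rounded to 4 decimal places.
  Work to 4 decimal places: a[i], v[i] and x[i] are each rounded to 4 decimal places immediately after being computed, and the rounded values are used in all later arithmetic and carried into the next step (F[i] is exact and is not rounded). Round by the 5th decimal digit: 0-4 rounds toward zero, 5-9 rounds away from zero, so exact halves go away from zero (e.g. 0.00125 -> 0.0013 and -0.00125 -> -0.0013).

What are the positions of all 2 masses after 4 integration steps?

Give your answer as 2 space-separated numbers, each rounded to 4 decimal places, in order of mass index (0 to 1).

Step 0: x=[7.0000 11.0000] v=[0.0000 0.0000]
Step 1: x=[6.8125 11.1250] v=[-0.7500 0.5000]
Step 2: x=[6.4688 11.3555] v=[-1.3750 0.9219]
Step 3: x=[6.0262 11.6556] v=[-1.7705 1.2002]
Step 4: x=[5.5588 11.9788] v=[-1.8697 1.2929]

Answer: 5.5588 11.9788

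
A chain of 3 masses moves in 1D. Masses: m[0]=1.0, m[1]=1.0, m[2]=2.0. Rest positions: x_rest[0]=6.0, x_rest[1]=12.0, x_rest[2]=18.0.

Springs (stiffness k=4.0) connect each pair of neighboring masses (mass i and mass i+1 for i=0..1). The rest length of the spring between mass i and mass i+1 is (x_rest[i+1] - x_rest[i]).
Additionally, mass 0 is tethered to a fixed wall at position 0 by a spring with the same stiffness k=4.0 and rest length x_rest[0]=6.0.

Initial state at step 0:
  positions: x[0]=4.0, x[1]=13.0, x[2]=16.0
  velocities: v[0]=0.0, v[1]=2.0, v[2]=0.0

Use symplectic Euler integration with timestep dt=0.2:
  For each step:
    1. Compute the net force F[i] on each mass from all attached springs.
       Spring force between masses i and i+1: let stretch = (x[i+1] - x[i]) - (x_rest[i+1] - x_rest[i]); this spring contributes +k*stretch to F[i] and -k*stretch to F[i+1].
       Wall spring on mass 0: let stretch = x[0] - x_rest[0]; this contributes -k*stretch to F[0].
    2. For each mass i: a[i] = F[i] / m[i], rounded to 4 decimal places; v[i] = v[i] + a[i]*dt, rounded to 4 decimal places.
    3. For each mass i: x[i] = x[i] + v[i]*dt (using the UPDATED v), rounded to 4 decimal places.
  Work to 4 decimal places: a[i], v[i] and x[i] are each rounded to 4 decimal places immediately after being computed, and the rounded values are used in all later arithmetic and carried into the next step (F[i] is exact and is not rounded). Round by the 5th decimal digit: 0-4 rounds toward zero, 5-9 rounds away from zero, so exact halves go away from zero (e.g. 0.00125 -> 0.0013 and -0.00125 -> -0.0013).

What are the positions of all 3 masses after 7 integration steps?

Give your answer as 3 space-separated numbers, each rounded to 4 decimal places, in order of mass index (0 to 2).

Step 0: x=[4.0000 13.0000 16.0000] v=[0.0000 2.0000 0.0000]
Step 1: x=[4.8000 12.4400 16.2400] v=[4.0000 -2.8000 1.2000]
Step 2: x=[6.0544 11.2656 16.6560] v=[6.2720 -5.8720 2.0800]
Step 3: x=[7.1739 10.1199 17.1208] v=[5.5974 -5.7286 2.3238]
Step 4: x=[7.6169 9.6230 17.5055] v=[2.2151 -2.4847 1.9234]
Step 5: x=[7.1622 10.0663 17.7396] v=[-2.2735 2.2164 1.1704]
Step 6: x=[6.0262 11.2727 17.8398] v=[-5.6800 6.0318 0.5011]
Step 7: x=[4.7654 12.6904 17.8947] v=[-6.3038 7.0883 0.2743]

Answer: 4.7654 12.6904 17.8947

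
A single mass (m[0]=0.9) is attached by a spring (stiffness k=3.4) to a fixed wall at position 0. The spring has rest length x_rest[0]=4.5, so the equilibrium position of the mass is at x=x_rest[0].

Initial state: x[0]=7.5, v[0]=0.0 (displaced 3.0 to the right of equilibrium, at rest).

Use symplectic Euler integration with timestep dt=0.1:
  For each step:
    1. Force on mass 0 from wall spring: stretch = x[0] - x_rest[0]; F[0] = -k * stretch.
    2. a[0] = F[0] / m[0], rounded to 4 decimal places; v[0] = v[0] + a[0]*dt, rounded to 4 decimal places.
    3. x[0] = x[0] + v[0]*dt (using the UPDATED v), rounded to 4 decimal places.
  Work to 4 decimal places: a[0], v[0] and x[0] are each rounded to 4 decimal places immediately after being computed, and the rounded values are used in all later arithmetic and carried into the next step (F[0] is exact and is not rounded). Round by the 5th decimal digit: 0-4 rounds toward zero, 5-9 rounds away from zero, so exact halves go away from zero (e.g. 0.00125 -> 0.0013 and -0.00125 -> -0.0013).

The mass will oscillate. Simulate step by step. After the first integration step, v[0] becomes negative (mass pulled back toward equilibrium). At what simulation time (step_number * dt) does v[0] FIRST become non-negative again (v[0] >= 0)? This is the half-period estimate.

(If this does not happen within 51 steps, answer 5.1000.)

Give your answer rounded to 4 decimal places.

Answer: 1.7000

Derivation:
Step 0: x=[7.5000] v=[0.0000]
Step 1: x=[7.3867] v=[-1.1333]
Step 2: x=[7.1643] v=[-2.2238]
Step 3: x=[6.8413] v=[-3.2303]
Step 4: x=[6.4298] v=[-4.1148]
Step 5: x=[5.9454] v=[-4.8438]
Step 6: x=[5.4064] v=[-5.3898]
Step 7: x=[4.8332] v=[-5.7322]
Step 8: x=[4.2474] v=[-5.8581]
Step 9: x=[3.6711] v=[-5.7627]
Step 10: x=[3.1261] v=[-5.4496]
Step 11: x=[2.6330] v=[-4.9306]
Step 12: x=[2.2105] v=[-4.2253]
Step 13: x=[1.8745] v=[-3.3604]
Step 14: x=[1.6377] v=[-2.3685]
Step 15: x=[1.5090] v=[-1.2872]
Step 16: x=[1.4933] v=[-0.1573]
Step 17: x=[1.5912] v=[0.9786]
First v>=0 after going negative at step 17, time=1.7000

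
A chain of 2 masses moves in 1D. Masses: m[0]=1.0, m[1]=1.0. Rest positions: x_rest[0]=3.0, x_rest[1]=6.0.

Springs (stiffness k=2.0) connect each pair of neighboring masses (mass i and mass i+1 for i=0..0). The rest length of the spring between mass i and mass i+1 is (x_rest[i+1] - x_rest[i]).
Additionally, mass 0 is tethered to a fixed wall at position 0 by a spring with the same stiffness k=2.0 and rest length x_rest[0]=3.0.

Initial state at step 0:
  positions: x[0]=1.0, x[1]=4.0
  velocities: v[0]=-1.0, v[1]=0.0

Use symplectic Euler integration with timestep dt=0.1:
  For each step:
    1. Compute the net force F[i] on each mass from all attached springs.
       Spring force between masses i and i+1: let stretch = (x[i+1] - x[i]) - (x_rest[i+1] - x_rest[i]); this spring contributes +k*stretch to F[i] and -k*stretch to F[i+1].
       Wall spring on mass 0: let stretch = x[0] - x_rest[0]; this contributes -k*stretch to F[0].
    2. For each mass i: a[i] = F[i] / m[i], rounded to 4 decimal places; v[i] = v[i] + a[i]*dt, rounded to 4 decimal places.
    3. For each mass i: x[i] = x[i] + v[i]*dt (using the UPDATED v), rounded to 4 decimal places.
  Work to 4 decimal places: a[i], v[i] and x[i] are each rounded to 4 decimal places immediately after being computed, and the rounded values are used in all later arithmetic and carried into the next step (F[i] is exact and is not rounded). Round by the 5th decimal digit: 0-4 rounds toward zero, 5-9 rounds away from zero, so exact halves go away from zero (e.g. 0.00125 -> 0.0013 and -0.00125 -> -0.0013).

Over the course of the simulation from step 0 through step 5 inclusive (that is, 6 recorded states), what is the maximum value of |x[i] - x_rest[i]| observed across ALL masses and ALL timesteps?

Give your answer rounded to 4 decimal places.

Answer: 2.0776

Derivation:
Step 0: x=[1.0000 4.0000] v=[-1.0000 0.0000]
Step 1: x=[0.9400 4.0000] v=[-0.6000 0.0000]
Step 2: x=[0.9224 3.9988] v=[-0.1760 -0.0120]
Step 3: x=[0.9479 3.9961] v=[0.2548 -0.0273]
Step 4: x=[1.0154 3.9924] v=[0.6749 -0.0369]
Step 5: x=[1.1221 3.9892] v=[1.0672 -0.0323]
Max displacement = 2.0776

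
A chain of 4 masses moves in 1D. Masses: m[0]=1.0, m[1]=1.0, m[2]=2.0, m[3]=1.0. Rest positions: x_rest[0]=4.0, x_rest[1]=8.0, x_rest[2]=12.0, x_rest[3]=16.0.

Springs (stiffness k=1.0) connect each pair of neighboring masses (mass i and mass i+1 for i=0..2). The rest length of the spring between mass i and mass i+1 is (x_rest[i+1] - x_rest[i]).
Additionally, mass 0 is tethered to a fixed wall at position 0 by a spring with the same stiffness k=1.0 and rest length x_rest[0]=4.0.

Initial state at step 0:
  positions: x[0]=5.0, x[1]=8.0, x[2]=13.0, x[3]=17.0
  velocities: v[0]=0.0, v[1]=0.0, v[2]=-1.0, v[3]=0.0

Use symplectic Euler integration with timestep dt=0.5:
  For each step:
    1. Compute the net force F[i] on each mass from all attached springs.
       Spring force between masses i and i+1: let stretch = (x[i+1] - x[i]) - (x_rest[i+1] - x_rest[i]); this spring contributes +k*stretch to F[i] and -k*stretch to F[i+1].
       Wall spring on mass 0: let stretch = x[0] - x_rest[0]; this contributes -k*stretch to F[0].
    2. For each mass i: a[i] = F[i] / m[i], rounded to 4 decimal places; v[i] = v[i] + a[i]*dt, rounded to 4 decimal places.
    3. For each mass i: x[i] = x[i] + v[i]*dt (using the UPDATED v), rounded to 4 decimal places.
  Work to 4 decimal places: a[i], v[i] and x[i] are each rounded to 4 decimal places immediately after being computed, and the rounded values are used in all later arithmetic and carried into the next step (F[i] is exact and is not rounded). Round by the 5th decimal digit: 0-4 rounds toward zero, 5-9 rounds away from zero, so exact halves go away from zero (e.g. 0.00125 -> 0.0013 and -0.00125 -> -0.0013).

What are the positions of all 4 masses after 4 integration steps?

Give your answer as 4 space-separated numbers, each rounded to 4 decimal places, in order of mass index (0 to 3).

Step 0: x=[5.0000 8.0000 13.0000 17.0000] v=[0.0000 0.0000 -1.0000 0.0000]
Step 1: x=[4.5000 8.5000 12.3750 17.0000] v=[-1.0000 1.0000 -1.2500 0.0000]
Step 2: x=[3.8750 8.9688 11.8438 16.8438] v=[-1.2500 0.9375 -1.0625 -0.3125]
Step 3: x=[3.5547 8.8829 11.5782 16.4376] v=[-0.6406 -0.1719 -0.5313 -0.8125]
Step 4: x=[3.6778 8.1387 11.5831 15.8165] v=[0.2462 -1.4884 0.0098 -1.2422]

Answer: 3.6778 8.1387 11.5831 15.8165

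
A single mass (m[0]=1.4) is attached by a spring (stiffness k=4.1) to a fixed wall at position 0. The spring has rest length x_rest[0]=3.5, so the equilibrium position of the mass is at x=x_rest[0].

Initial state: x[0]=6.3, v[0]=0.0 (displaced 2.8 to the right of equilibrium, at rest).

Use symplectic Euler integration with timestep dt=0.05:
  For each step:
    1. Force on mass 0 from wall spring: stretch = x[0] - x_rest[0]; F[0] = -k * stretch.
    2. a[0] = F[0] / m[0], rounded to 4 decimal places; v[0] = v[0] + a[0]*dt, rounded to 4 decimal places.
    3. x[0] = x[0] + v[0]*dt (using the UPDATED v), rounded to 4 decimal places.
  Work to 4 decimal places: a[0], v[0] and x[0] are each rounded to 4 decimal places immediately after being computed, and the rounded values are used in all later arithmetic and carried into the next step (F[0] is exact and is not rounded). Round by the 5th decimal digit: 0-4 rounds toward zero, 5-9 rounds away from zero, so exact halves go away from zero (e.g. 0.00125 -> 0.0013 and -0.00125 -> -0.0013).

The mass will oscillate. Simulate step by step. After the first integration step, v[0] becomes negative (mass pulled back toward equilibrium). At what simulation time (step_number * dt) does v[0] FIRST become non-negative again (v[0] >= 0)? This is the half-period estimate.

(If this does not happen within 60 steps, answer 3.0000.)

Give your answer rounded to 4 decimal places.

Step 0: x=[6.3000] v=[0.0000]
Step 1: x=[6.2795] v=[-0.4100]
Step 2: x=[6.2387] v=[-0.8170]
Step 3: x=[6.1778] v=[-1.2180]
Step 4: x=[6.0973] v=[-1.6101]
Step 5: x=[5.9978] v=[-1.9904]
Step 6: x=[5.8800] v=[-2.3562]
Step 7: x=[5.7448] v=[-2.7047]
Step 8: x=[5.5931] v=[-3.0334]
Step 9: x=[5.4261] v=[-3.3399]
Step 10: x=[5.2450] v=[-3.6219]
Step 11: x=[5.0511] v=[-3.8774]
Step 12: x=[4.8459] v=[-4.1045]
Step 13: x=[4.6308] v=[-4.3016]
Step 14: x=[4.4074] v=[-4.4672]
Step 15: x=[4.1774] v=[-4.6001]
Step 16: x=[3.9424] v=[-4.6993]
Step 17: x=[3.7042] v=[-4.7641]
Step 18: x=[3.4645] v=[-4.7940]
Step 19: x=[3.2251] v=[-4.7888]
Step 20: x=[2.9877] v=[-4.7485]
Step 21: x=[2.7540] v=[-4.6735]
Step 22: x=[2.5258] v=[-4.5643]
Step 23: x=[2.3047] v=[-4.4217]
Step 24: x=[2.0924] v=[-4.2467]
Step 25: x=[1.8904] v=[-4.0406]
Step 26: x=[1.7002] v=[-3.8049]
Step 27: x=[1.5231] v=[-3.5414]
Step 28: x=[1.3605] v=[-3.2519]
Step 29: x=[1.2136] v=[-2.9386]
Step 30: x=[1.0834] v=[-2.6038]
Step 31: x=[0.9709] v=[-2.2499]
Step 32: x=[0.8769] v=[-1.8796]
Step 33: x=[0.8021] v=[-1.4955]
Step 34: x=[0.7471] v=[-1.1005]
Step 35: x=[0.7122] v=[-0.6974]
Step 36: x=[0.6977] v=[-0.2892]
Step 37: x=[0.7038] v=[0.1211]
First v>=0 after going negative at step 37, time=1.8500

Answer: 1.8500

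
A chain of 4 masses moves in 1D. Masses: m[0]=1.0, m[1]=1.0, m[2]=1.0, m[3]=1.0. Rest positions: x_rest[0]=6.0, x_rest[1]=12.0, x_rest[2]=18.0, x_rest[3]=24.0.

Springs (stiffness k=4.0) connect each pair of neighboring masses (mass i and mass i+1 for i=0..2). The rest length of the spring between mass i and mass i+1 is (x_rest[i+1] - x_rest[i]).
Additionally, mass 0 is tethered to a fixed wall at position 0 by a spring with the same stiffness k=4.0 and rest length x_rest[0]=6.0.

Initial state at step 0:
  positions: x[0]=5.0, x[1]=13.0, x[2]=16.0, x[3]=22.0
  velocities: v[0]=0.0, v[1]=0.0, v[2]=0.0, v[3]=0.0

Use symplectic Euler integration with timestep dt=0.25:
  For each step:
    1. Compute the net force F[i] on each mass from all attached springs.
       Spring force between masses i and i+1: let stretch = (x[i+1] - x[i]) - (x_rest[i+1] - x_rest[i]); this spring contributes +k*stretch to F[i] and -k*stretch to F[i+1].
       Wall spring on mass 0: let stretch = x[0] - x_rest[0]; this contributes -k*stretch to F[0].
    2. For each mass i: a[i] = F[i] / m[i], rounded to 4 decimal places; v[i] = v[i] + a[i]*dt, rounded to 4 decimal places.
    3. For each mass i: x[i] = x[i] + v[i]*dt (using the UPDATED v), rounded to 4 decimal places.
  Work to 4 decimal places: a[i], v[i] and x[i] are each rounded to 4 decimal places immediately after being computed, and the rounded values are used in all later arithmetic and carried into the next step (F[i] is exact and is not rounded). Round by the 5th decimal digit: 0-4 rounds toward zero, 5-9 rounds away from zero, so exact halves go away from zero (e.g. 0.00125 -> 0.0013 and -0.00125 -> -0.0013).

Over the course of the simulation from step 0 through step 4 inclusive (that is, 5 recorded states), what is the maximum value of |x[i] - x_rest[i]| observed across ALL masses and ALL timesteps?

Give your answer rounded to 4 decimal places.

Answer: 2.3437

Derivation:
Step 0: x=[5.0000 13.0000 16.0000 22.0000] v=[0.0000 0.0000 0.0000 0.0000]
Step 1: x=[5.7500 11.7500 16.7500 22.0000] v=[3.0000 -5.0000 3.0000 0.0000]
Step 2: x=[6.5625 10.2500 17.5625 22.1875] v=[3.2500 -6.0000 3.2500 0.7500]
Step 3: x=[6.6563 9.6563 17.7031 22.7188] v=[0.3750 -2.3750 0.5625 2.1250]
Step 4: x=[5.8360 10.3243 17.0860 23.4961] v=[-3.2813 2.6718 -2.4686 3.1093]
Max displacement = 2.3437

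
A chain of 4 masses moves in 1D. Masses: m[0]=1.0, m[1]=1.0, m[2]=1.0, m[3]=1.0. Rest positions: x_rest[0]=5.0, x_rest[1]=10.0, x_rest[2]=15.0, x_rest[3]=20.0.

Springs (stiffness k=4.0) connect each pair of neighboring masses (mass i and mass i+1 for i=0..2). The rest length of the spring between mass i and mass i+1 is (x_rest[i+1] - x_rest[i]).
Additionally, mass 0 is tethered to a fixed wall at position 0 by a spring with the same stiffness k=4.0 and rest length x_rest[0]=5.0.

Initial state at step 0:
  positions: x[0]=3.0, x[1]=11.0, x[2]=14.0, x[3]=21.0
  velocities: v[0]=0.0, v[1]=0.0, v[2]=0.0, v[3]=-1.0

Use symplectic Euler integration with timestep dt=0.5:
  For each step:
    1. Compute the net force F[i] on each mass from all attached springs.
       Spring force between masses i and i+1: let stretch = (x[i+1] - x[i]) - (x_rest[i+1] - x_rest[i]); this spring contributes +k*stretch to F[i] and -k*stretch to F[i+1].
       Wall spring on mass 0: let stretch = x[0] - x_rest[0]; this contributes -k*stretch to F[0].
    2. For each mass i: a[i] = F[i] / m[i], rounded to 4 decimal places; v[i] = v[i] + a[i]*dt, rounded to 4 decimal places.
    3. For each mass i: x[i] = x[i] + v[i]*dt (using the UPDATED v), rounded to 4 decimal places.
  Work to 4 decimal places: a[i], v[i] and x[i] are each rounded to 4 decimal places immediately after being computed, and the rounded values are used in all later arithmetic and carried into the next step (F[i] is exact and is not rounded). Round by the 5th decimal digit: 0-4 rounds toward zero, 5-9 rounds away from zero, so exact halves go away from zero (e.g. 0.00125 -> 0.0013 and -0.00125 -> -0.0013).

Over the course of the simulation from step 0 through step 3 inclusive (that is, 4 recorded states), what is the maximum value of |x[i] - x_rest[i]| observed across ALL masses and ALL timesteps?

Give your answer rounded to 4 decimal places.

Answer: 5.0000

Derivation:
Step 0: x=[3.0000 11.0000 14.0000 21.0000] v=[0.0000 0.0000 0.0000 -1.0000]
Step 1: x=[8.0000 6.0000 18.0000 18.5000] v=[10.0000 -10.0000 8.0000 -5.0000]
Step 2: x=[3.0000 15.0000 10.5000 20.5000] v=[-10.0000 18.0000 -15.0000 4.0000]
Step 3: x=[7.0000 7.5000 17.5000 17.5000] v=[8.0000 -15.0000 14.0000 -6.0000]
Max displacement = 5.0000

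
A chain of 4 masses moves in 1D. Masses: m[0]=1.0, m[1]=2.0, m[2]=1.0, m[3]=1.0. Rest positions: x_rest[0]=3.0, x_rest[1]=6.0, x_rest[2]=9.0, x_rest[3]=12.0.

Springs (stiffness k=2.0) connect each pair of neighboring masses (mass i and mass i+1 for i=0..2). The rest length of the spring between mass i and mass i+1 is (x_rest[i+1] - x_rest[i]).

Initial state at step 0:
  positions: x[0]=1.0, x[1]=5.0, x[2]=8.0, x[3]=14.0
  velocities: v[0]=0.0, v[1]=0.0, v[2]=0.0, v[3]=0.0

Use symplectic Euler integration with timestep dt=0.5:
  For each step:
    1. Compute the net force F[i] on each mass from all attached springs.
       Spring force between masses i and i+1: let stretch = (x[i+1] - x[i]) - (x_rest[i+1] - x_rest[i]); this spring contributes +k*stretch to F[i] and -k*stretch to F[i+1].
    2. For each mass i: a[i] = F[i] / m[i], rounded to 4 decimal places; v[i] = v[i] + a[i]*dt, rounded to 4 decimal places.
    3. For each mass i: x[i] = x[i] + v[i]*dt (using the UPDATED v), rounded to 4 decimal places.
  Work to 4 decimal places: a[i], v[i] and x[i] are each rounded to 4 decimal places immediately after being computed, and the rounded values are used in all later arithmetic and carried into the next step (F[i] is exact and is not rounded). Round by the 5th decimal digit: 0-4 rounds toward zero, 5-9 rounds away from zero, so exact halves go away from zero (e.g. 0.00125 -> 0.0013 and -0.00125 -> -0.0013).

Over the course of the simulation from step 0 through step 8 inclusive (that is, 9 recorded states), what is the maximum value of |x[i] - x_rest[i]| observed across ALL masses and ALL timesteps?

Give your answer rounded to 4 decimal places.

Step 0: x=[1.0000 5.0000 8.0000 14.0000] v=[0.0000 0.0000 0.0000 0.0000]
Step 1: x=[1.5000 4.7500 9.5000 12.5000] v=[1.0000 -0.5000 3.0000 -3.0000]
Step 2: x=[2.1250 4.8750 10.1250 11.0000] v=[1.2500 0.2500 1.2500 -3.0000]
Step 3: x=[2.6250 5.6250 8.5625 10.5625] v=[1.0000 1.5000 -3.1250 -0.8750]
Step 4: x=[3.1250 6.3594 6.5313 10.6250] v=[1.0000 1.4688 -4.0625 0.1250]
Step 5: x=[3.7422 6.3282 6.4610 10.1407] v=[1.2344 -0.0625 -0.1407 -0.9687]
Step 6: x=[4.1524 5.6837 8.1641 9.3165] v=[0.8204 -1.2891 3.4062 -1.6484]
Step 7: x=[3.8283 5.2764 9.2032 9.4161] v=[-0.6483 -0.8146 2.0782 0.1992]
Step 8: x=[2.7282 5.4888 8.3854 10.9093] v=[-2.2002 0.4248 -1.6357 2.9863]
Max displacement = 2.6835

Answer: 2.6835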